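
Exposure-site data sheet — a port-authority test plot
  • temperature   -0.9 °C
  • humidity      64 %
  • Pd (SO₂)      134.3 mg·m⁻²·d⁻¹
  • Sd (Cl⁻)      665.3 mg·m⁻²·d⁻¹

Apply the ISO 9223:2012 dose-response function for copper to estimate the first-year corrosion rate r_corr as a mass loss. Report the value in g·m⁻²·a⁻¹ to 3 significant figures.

r_corr = 6.97 g·m⁻²·a⁻¹

copper: f(T) = +0.126·(T−10) [T≤10 °C] = -1.3734
  SO₂ term: 0.0053·134.3^0.26·exp(0.059·64-1.3734) = 0.2094
  Cl⁻ term: 0.01025·665.3^0.27·exp(0.036·64+0.049·-0.9) = 0.5681
  r_corr = 0.2094 + 0.5681 = 0.7775 μm/a
Convert to mass loss: 0.7775 μm/a × 8.96 g/cm³ = 6.966 g·m⁻²·a⁻¹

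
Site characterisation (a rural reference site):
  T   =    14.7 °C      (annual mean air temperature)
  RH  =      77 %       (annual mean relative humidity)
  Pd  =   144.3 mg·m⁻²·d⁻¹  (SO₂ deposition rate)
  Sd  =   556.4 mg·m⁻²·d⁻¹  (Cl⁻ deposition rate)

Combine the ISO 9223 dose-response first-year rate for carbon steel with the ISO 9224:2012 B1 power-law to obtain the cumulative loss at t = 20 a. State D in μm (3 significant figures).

D(20) = 970 μm

carbon steel: T>10 °C ⇒ hinge -0.054·(14.7−10) = -0.2538
  sulphur-dioxide contribution → 84.99 μm/a
  chloride contribution → 117.4 μm/a
  total first-year rate 202.4 μm/a
ISO 9224: D(t) = r_corr · t^b with b = 0.523 (carbon steel, B1)
  D(20) = 202.4 × 20^0.523 = 202.4 × 4.791 = 969.7 μm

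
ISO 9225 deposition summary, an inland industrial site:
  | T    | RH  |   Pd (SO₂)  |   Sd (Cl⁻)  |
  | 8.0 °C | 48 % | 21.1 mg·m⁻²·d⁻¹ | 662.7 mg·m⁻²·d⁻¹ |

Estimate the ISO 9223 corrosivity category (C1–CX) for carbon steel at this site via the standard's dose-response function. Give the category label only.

C4

carbon steel: f(T) = +0.150·(T−10) [T≤10 °C] = -0.3000
  SO₂ term: 1.77·21.1^0.52·exp(0.02·48-0.3000) = 16.72
  Sd branch = 0.102·Sd^0.62·e^(0.033·RH+0.04·T) = 38.43 μm/a
  r_corr = 16.72 + 38.43 = 55.15 μm/a
ISO 9223 Table 2 (carbon steel): 50 < 55.2 ≤ 80 μm/a ⇒ C4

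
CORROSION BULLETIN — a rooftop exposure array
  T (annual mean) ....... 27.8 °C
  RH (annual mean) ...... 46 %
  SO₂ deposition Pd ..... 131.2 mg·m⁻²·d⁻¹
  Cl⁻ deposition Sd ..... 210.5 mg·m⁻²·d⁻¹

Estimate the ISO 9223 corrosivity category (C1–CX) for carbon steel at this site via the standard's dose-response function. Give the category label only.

C4

carbon steel: f(T) = -0.054·(T−10) [T>10 °C] = -0.9612
  SO₂ term: 1.77·131.2^0.52·exp(0.02·46-0.9612) = 21.45
  Cl⁻ term: 0.102·210.5^0.62·exp(0.033·46+0.04·27.8) = 39.01
  r_corr = 21.45 + 39.01 = 60.46 μm/a
Category bounds: 50…80 μm/a bracket r_corr ⇒ C4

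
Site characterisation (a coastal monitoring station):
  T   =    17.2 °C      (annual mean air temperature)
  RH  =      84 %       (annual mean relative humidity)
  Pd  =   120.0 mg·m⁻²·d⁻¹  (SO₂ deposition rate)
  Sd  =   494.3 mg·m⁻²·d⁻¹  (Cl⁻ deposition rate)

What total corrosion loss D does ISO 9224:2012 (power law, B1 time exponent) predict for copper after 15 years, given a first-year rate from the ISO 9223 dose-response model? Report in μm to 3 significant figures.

D(15) = 24.9 μm

copper: temperature factor f = -0.080·(7.2) = -0.5760
  SO₂ term: 0.0053·120.0^0.26·exp(0.059·84-0.5760) = 1.469
  Sd branch = 0.01025·Sd^0.27·e^(0.036·RH+0.049·T) = 2.615 μm/a
  sum: 1.469 + 2.615 → r_corr = 4.084 μm/a
Long-term exponent b (ISO 9224 Table 2, B1) = 0.667
  D(15) = 4.084 × 15^0.667 = 4.084 × 6.088 = 24.86 μm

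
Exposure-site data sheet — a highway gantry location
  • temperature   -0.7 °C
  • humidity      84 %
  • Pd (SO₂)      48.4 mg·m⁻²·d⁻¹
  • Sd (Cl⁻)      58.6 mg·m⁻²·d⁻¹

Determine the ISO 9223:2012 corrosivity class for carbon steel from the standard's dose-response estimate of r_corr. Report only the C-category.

carbon steel: f(T) = +0.150·(T−10) [T≤10 °C] = -1.6050
  Pd branch = 1.77·Pd^0.52·e^(0.02·RH+f) = 14.34 μm/a
  Sd branch = 0.102·Sd^0.62·e^(0.033·RH+0.04·T) = 19.79 μm/a
  r_corr = 14.34 + 19.79 = 34.13 μm/a
34.1 μm/a falls in (25, 50] for carbon steel → category C3

C3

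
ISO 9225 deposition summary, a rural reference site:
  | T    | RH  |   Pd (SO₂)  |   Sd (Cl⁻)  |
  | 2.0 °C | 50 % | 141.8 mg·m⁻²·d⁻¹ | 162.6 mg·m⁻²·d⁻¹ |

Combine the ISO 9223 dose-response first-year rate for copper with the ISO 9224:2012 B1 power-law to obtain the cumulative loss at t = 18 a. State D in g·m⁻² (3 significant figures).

copper: f(T) = +0.126·(T−10) [T≤10 °C] = -1.0080
  SO₂ term: 0.0053·141.8^0.26·exp(0.059·50-1.0080) = 0.134
  Cl⁻ term: 0.01025·162.6^0.27·exp(0.036·50+0.049·2.0) = 0.2704
  r_corr = 0.134 + 0.2704 = 0.4044 μm/a
Long-term exponent b (ISO 9224 Table 2, B1) = 0.667
  D(18) = 0.4044 × 18^0.667 = 0.4044 × 6.875 = 2.78 μm
  Mass loss = 2.78 μm × 8.96 g/cm³ = 24.91 g·m⁻²

D(18) = 24.9 g·m⁻²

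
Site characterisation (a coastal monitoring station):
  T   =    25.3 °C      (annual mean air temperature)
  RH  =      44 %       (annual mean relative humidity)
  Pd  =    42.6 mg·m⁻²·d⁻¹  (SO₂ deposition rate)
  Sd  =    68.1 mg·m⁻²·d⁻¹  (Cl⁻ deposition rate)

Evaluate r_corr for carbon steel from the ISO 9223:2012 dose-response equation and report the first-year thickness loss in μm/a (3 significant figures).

carbon steel: temperature factor f = -0.054·(15.3) = -0.8262
  SO₂ term: 1.77·42.6^0.52·exp(0.02·44-0.8262) = 13.14
  Cl⁻ term: 0.102·68.1^0.62·exp(0.033·44+0.04·25.3) = 16.42
  r_corr = 13.14 + 16.42 = 29.56 μm/a

r_corr = 29.6 μm/a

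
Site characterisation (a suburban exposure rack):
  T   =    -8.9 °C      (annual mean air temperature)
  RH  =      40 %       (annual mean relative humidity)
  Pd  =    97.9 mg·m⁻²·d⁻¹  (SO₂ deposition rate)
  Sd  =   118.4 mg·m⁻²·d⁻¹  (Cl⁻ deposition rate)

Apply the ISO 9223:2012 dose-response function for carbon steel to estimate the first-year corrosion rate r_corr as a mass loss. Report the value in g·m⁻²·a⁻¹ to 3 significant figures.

carbon steel: T≤10 °C ⇒ hinge +0.150·(-8.9−10) = -2.8350
  SO₂ term: 1.77·97.9^0.52·exp(0.02·40-2.8350) = 2.508
  Sd branch = 0.102·Sd^0.62·e^(0.033·RH+0.04·T) = 5.161 μm/a
  r_corr = 2.508 + 5.161 = 7.669 μm/a
Convert to mass loss: 7.669 μm/a × 7.85 g/cm³ = 60.2 g·m⁻²·a⁻¹

r_corr = 60.2 g·m⁻²·a⁻¹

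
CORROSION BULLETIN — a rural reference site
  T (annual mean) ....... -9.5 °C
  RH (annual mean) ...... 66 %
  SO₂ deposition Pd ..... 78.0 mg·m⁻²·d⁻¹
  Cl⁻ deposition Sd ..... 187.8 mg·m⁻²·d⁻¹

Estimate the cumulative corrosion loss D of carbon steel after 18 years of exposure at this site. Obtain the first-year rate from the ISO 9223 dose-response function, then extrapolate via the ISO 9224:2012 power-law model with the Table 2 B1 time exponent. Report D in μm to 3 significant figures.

D(18) = 87.3 μm

carbon steel: T≤10 °C ⇒ hinge +0.150·(-9.5−10) = -2.9250
  SO₂ term: 1.77·78.0^0.52·exp(0.02·66-2.9250) = 3.426
  Cl⁻ term: 0.102·187.8^0.62·exp(0.033·66+0.04·-9.5) = 15.82
  sum: 3.426 + 15.82 → r_corr = 19.24 μm/a
Long-term exponent b (ISO 9224 Table 2, B1) = 0.523
  D(18) = 19.24 × 18^0.523 = 19.24 × 4.534 = 87.26 μm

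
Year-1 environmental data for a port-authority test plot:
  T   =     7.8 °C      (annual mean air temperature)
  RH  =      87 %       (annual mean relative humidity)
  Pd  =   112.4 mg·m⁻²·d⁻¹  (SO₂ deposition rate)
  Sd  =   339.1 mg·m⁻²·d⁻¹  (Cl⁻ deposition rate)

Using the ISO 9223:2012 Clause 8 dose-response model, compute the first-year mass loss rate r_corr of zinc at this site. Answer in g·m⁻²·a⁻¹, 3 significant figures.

zinc: f(T) = +0.038·(T−10) [T≤10 °C] = -0.0836
  Pd branch = 0.0129·Pd^0.44·e^(0.046·RH+f) = 5.184 μm/a
  Sd branch = 0.0175·Sd^0.57·e^(0.008·RH+0.085·T) = 1.886 μm/a
  r_corr = 5.184 + 1.886 = 7.07 μm/a
Convert to mass loss: 7.07 μm/a × 7.14 g/cm³ = 50.48 g·m⁻²·a⁻¹

r_corr = 50.5 g·m⁻²·a⁻¹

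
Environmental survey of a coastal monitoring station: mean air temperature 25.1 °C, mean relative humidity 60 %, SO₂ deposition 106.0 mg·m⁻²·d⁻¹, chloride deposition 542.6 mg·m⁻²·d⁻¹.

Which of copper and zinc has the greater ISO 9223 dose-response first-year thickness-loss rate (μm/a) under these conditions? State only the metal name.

zinc

copper: f(T) = -0.080·(T−10) [T>10 °C] = -1.2080
  SO₂ term: 0.0053·106.0^0.26·exp(0.059·60-1.2080) = 0.1835
  Cl⁻ term: 0.01025·542.6^0.27·exp(0.036·60+0.049·25.1) = 1.664
  r_corr = 0.1835 + 1.664 = 1.848 μm/a
zinc: T>10 °C ⇒ hinge -0.071·(25.1−10) = -1.0721
  SO₂ term: 0.0129·106.0^0.44·exp(0.046·60-1.0721) = 0.543
  Sd branch = 0.0175·Sd^0.57·e^(0.008·RH+0.085·T) = 8.644 μm/a
  sum: 0.543 + 8.644 → r_corr = 9.187 μm/a
Ordering by μm/a: zinc (9.19) > copper (1.85)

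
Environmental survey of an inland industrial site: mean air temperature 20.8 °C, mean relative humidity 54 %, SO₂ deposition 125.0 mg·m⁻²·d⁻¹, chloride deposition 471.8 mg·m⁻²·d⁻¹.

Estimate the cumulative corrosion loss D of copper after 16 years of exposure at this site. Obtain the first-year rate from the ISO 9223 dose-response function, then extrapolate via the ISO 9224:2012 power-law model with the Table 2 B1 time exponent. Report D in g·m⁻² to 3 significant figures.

D(16) = 70.4 g·m⁻²

copper: T>10 °C ⇒ hinge -0.080·(20.8−10) = -0.8640
  SO₂ term: 0.0053·125.0^0.26·exp(0.059·54-0.8640) = 0.1896
  Cl⁻ term: 0.01025·471.8^0.27·exp(0.036·54+0.049·20.8) = 1.046
  r_corr = 0.1896 + 1.046 = 1.236 μm/a
Long-term exponent b (ISO 9224 Table 2, B1) = 0.667
  D(16) = 1.236 × 16^0.667 = 1.236 × 6.355 = 7.853 μm
  Mass loss = 7.853 μm × 8.96 g/cm³ = 70.36 g·m⁻²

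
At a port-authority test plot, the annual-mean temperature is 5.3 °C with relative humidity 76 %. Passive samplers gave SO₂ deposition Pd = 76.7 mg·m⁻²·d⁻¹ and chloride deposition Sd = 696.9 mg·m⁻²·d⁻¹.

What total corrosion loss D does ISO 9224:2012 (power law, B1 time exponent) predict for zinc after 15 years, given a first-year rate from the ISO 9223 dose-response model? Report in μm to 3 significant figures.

D(15) = 40.7 μm

zinc: f(T) = +0.038·(T−10) [T≤10 °C] = -0.1786
  sulphur-dioxide contribution → 2.402 μm/a
  chloride contribution → 2.105 μm/a
  total first-year rate 4.508 μm/a
Power-law: D(15) = r_corr · 15^0.813
  D(15) = 4.508 × 15^0.813 = 4.508 × 9.04 = 40.75 μm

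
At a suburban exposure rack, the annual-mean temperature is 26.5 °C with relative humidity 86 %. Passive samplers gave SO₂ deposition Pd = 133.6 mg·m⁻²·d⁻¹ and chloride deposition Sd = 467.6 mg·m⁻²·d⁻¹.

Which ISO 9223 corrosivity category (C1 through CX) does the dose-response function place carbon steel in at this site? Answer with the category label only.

carbon steel: f(T) = -0.054·(T−10) [T>10 °C] = -0.8910
  SO₂ term: 1.77·133.6^0.52·exp(0.02·86-0.8910) = 51.69
  Cl⁻ term: 0.102·467.6^0.62·exp(0.033·86+0.04·26.5) = 227.4
  r_corr = 51.69 + 227.4 = 279.1 μm/a
279 μm/a falls in (200, 700] for carbon steel → category CX

CX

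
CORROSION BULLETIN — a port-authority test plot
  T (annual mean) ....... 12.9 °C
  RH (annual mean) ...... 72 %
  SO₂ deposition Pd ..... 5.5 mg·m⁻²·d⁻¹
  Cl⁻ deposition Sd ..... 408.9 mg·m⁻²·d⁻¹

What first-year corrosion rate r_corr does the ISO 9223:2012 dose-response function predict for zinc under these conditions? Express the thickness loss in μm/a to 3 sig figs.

zinc: temperature factor f = -0.071·(2.9) = -0.2059
  Pd branch = 0.0129·Pd^0.44·e^(0.046·RH+f) = 0.61 μm/a
  Cl⁻ term: 0.0175·408.9^0.57·exp(0.008·72+0.085·12.9) = 2.871
  sum: 0.61 + 2.871 → r_corr = 3.481 μm/a

r_corr = 3.48 μm/a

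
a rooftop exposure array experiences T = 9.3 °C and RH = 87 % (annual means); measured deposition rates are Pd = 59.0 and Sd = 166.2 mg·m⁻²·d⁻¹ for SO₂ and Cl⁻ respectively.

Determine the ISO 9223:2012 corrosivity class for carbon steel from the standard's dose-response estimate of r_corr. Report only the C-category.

carbon steel: T≤10 °C ⇒ hinge +0.150·(9.3−10) = -0.1050
  sulphur-dioxide contribution → 75.66 μm/a
  chloride contribution → 62.2 μm/a
  ⇒ r_corr(carbon steel) = 137.9 μm/a
ISO 9223 Table 2 (carbon steel): 80 < 138 ≤ 200 μm/a ⇒ C5

C5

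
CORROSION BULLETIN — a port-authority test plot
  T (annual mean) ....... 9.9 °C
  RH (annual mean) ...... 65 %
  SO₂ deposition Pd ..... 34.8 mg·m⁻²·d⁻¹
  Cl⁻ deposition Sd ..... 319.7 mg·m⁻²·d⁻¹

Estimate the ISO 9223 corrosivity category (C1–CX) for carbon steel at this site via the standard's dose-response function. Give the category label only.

C5

carbon steel: T≤10 °C ⇒ hinge +0.150·(9.9−10) = -0.0150
  SO₂ term: 1.77·34.8^0.52·exp(0.02·65-0.0150) = 40.52
  Cl⁻ term: 0.102·319.7^0.62·exp(0.033·65+0.04·9.9) = 46.25
  sum: 40.52 + 46.25 → r_corr = 86.77 μm/a
Category bounds: 80…200 μm/a bracket r_corr ⇒ C5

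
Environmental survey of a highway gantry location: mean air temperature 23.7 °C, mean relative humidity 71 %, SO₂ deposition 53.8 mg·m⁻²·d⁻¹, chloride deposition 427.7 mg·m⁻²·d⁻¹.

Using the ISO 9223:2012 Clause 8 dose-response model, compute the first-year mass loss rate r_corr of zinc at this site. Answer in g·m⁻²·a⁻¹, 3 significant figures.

zinc: f(T) = -0.071·(T−10) [T>10 °C] = -0.9727
  sulphur-dioxide contribution → 0.7381 μm/a
  chloride contribution → 7.317 μm/a
  total first-year rate 8.055 μm/a
Convert to mass loss: 8.055 μm/a × 7.14 g/cm³ = 57.52 g·m⁻²·a⁻¹

r_corr = 57.5 g·m⁻²·a⁻¹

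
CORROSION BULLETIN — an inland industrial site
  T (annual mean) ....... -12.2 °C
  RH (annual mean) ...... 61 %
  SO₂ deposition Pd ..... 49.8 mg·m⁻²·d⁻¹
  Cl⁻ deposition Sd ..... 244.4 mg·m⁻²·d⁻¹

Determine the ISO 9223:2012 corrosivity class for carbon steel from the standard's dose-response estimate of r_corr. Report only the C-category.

carbon steel: temperature factor f = +0.150·(-22.2) = -3.3300
  SO₂ term: 1.77·49.8^0.52·exp(0.02·61-3.3300) = 1.637
  Sd branch = 0.102·Sd^0.62·e^(0.033·RH+0.04·T) = 14.17 μm/a
  sum: 1.637 + 14.17 → r_corr = 15.81 μm/a
ISO 9223 Table 2 (carbon steel): 1.3 < 15.8 ≤ 25 μm/a ⇒ C2

C2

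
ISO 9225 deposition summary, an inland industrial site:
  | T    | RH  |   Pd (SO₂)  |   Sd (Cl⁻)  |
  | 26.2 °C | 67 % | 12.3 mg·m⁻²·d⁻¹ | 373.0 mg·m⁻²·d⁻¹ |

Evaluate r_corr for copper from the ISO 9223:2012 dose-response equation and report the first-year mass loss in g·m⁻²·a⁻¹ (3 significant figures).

r_corr = 19.6 g·m⁻²·a⁻¹

copper: f(T) = -0.080·(T−10) [T>10 °C] = -1.2960
  SO₂ term: 0.0053·12.3^0.26·exp(0.059·67-1.2960) = 0.1451
  Cl⁻ term: 0.01025·373.0^0.27·exp(0.036·67+0.049·26.2) = 2.042
  r_corr = 0.1451 + 2.042 = 2.188 μm/a
Convert to mass loss: 2.188 μm/a × 8.96 g/cm³ = 19.6 g·m⁻²·a⁻¹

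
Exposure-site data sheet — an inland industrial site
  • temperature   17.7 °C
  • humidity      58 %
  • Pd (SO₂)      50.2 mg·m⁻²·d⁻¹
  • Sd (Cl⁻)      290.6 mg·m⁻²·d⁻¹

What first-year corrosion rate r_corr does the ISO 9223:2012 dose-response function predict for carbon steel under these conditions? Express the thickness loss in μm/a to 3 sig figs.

r_corr = 75.8 μm/a

carbon steel: T>10 °C ⇒ hinge -0.054·(17.7−10) = -0.4158
  Pd branch = 1.77·Pd^0.52·e^(0.02·RH+f) = 28.55 μm/a
  Sd branch = 0.102·Sd^0.62·e^(0.033·RH+0.04·T) = 47.27 μm/a
  r_corr = 28.55 + 47.27 = 75.81 μm/a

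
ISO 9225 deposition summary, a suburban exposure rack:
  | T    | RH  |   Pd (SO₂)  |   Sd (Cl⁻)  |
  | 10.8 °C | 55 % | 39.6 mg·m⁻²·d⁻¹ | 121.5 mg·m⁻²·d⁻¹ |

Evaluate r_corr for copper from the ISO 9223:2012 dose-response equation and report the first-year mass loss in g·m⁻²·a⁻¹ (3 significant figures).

copper: f(T) = -0.080·(T−10) [T>10 °C] = -0.0640
  Pd branch = 0.0053·Pd^0.26·e^(0.059·RH+f) = 0.332 μm/a
  Sd branch = 0.01025·Sd^0.27·e^(0.036·RH+0.049·T) = 0.4606 μm/a
  sum: 0.332 + 0.4606 → r_corr = 0.7926 μm/a
Convert to mass loss: 0.7926 μm/a × 8.96 g/cm³ = 7.102 g·m⁻²·a⁻¹

r_corr = 7.10 g·m⁻²·a⁻¹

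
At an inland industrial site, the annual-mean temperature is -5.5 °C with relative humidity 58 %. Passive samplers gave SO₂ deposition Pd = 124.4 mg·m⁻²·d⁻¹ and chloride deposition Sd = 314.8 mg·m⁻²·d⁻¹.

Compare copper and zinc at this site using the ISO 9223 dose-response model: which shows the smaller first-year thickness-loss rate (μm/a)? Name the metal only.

copper

copper: f(T) = +0.126·(T−10) [T≤10 °C] = -1.9530
  SO₂ term: 0.0053·124.4^0.26·exp(0.059·58-1.9530) = 0.08071
  Cl⁻ term: 0.01025·314.8^0.27·exp(0.036·58+0.049·-5.5) = 0.2985
  r_corr = 0.08071 + 0.2985 = 0.3792 μm/a
zinc: T≤10 °C ⇒ hinge +0.038·(-5.5−10) = -0.5890
  SO₂ term: 0.0129·124.4^0.44·exp(0.046·58-0.5890) = 0.8614
  Sd branch = 0.0175·Sd^0.57·e^(0.008·RH+0.085·T) = 0.4628 μm/a
  r_corr = 0.8614 + 0.4628 = 1.324 μm/a
Ordering by μm/a: zinc (1.32) > copper (0.379)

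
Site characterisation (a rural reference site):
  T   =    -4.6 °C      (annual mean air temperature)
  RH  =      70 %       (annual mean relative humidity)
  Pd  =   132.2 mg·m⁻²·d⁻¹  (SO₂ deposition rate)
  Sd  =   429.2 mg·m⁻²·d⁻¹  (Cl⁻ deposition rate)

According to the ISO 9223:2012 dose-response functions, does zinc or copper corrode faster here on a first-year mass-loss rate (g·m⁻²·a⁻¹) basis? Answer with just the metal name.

zinc: f(T) = +0.038·(T−10) [T≤10 °C] = -0.5548
  Pd branch = 0.0129·Pd^0.44·e^(0.046·RH+f) = 1.59 μm/a
  Cl⁻ term: 0.0175·429.2^0.57·exp(0.008·70+0.085·-4.6) = 0.6562
  sum: 1.59 + 0.6562 → r_corr = 2.246 μm/a
  mass loss = 2.246 μm/a × 7.14 g/cm³ = 16.04 g·m⁻²·a⁻¹
copper: T≤10 °C ⇒ hinge +0.126·(-4.6−10) = -1.8396
  SO₂ term: 0.0053·132.2^0.26·exp(0.059·70-1.8396) = 0.1864
  Cl⁻ term: 0.01025·429.2^0.27·exp(0.036·70+0.049·-4.6) = 0.5225
  r_corr = 0.1864 + 0.5225 = 0.7089 μm/a
  mass loss = 0.7089 μm/a × 8.96 g/cm³ = 6.352 g·m⁻²·a⁻¹
Ordering by g·m⁻²·a⁻¹: zinc (16) > copper (6.35)

zinc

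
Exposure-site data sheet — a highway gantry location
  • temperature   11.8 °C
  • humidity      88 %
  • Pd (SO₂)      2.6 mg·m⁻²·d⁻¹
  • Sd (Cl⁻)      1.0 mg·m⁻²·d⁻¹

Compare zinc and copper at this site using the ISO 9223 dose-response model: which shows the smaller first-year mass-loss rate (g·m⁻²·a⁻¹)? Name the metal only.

zinc: temperature factor f = -0.071·(1.8) = -0.1278
  sulphur-dioxide contribution → 0.9901 μm/a
  chloride contribution → 0.09647 μm/a
  total first-year rate 1.087 μm/a
  mass loss = 1.087 μm/a × 7.14 g/cm³ = 7.758 g·m⁻²·a⁻¹
copper: T>10 °C ⇒ hinge -0.080·(11.8−10) = -0.1440
  sulphur-dioxide contribution → 1.058 μm/a
  chloride contribution → 0.4342 μm/a
  total first-year rate 1.492 μm/a
  mass loss = 1.492 μm/a × 8.96 g/cm³ = 13.37 g·m⁻²·a⁻¹
Ordering by g·m⁻²·a⁻¹: copper (13.4) > zinc (7.76)

zinc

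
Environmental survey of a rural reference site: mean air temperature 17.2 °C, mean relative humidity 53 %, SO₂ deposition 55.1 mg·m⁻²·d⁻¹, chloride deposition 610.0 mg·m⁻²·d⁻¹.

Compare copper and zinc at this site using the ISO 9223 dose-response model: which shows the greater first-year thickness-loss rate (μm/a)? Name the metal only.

zinc

copper: f(T) = -0.080·(T−10) [T>10 °C] = -0.5760
  sulphur-dioxide contribution → 0.1927 μm/a
  chloride contribution → 0.9066 μm/a
  ⇒ r_corr(copper) = 1.099 μm/a
zinc: T>10 °C ⇒ hinge -0.071·(17.2−10) = -0.5112
  sulphur-dioxide contribution → 0.517 μm/a
  chloride contribution → 4.464 μm/a
  total first-year rate 4.981 μm/a
Ordering by μm/a: zinc (4.98) > copper (1.1)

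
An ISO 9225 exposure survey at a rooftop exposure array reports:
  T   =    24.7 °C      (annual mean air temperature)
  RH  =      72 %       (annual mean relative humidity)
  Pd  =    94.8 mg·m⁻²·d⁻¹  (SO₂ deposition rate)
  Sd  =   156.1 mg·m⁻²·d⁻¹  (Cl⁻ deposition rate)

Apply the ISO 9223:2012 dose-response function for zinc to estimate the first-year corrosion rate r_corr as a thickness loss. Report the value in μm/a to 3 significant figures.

r_corr = 5.44 μm/a

zinc: f(T) = -0.071·(T−10) [T>10 °C] = -1.0437
  Pd branch = 0.0129·Pd^0.44·e^(0.046·RH+f) = 0.9236 μm/a
  Cl⁻ term: 0.0175·156.1^0.57·exp(0.008·72+0.085·24.7) = 4.521
  sum: 0.9236 + 4.521 → r_corr = 5.445 μm/a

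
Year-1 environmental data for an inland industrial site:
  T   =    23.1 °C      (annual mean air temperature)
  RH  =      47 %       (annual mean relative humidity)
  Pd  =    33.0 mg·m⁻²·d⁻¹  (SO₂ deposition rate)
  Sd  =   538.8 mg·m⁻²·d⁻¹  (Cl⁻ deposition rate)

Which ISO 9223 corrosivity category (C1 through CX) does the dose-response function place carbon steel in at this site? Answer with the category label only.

carbon steel: f(T) = -0.054·(T−10) [T>10 °C] = -0.7074
  SO₂ term: 1.77·33.0^0.52·exp(0.02·47-0.7074) = 13.76
  Cl⁻ term: 0.102·538.8^0.62·exp(0.033·47+0.04·23.1) = 59.84
  sum: 13.76 + 59.84 → r_corr = 73.6 μm/a
73.6 μm/a falls in (50, 80] for carbon steel → category C4

C4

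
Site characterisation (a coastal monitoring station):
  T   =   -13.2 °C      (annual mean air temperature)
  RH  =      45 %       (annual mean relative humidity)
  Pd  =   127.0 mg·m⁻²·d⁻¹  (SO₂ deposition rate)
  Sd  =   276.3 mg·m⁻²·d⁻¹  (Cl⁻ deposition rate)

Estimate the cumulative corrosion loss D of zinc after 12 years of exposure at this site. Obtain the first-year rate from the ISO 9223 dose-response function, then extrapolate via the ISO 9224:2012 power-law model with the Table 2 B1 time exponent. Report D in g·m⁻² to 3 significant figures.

zinc: temperature factor f = +0.038·(-23.2) = -0.8816
  sulphur-dioxide contribution → 0.3568 μm/a
  chloride contribution → 0.2012 μm/a
  total first-year rate 0.558 μm/a
Long-term exponent b (ISO 9224 Table 2, B1) = 0.813
  D(12) = 0.558 × 12^0.813 = 0.558 × 7.54 = 4.207 μm
  Mass loss = 4.207 μm × 7.14 g/cm³ = 30.04 g·m⁻²

D(12) = 30.0 g·m⁻²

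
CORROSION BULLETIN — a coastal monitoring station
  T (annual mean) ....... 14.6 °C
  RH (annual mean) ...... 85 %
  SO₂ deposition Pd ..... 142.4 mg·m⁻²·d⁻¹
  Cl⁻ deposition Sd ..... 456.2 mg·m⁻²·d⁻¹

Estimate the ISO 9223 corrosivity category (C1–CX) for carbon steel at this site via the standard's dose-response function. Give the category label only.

carbon steel: temperature factor f = -0.054·(4.6) = -0.2484
  sulphur-dioxide contribution → 99.59 μm/a
  chloride contribution → 134.6 μm/a
  ⇒ r_corr(carbon steel) = 234.2 μm/a
234 μm/a falls in (200, 700] for carbon steel → category CX

CX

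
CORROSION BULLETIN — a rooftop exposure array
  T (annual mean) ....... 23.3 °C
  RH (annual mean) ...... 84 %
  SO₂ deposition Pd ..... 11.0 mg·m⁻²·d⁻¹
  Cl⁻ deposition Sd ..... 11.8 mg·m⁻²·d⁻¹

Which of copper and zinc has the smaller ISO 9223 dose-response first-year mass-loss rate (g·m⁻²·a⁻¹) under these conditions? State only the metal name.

copper: temperature factor f = -0.080·(13.3) = -1.0640
  Pd branch = 0.0053·Pd^0.26·e^(0.059·RH+f) = 0.4845 μm/a
  Cl⁻ term: 0.01025·11.8^0.27·exp(0.036·84+0.049·23.3) = 1.286
  sum: 0.4845 + 1.286 → r_corr = 1.771 μm/a
  mass loss = 1.771 μm/a × 8.96 g/cm³ = 15.86 g·m⁻²·a⁻¹
zinc: f(T) = -0.071·(T−10) [T>10 °C] = -0.9443
  Pd branch = 0.0129·Pd^0.44·e^(0.046·RH+f) = 0.6868 μm/a
  Cl⁻ term: 0.0175·11.8^0.57·exp(0.008·84+0.085·23.3) = 1.014
  sum: 0.6868 + 1.014 → r_corr = 1.701 μm/a
  mass loss = 1.701 μm/a × 7.14 g/cm³ = 12.14 g·m⁻²·a⁻¹
Ordering by g·m⁻²·a⁻¹: copper (15.9) > zinc (12.1)

zinc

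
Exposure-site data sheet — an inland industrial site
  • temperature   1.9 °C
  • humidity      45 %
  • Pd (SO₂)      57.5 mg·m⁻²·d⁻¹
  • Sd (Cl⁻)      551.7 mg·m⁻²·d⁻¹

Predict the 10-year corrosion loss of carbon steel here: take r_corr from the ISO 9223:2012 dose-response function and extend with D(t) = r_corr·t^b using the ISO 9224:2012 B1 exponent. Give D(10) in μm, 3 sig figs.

carbon steel: T≤10 °C ⇒ hinge +0.150·(1.9−10) = -1.2150
  Pd branch = 1.77·Pd^0.52·e^(0.02·RH+f) = 10.62 μm/a
  Sd branch = 0.102·Sd^0.62·e^(0.033·RH+0.04·T) = 24.34 μm/a
  r_corr = 10.62 + 24.34 = 34.97 μm/a
Power-law: D(10) = r_corr · 10^0.523
  D(10) = 34.97 × 10^0.523 = 34.97 × 3.334 = 116.6 μm

D(10) = 117 μm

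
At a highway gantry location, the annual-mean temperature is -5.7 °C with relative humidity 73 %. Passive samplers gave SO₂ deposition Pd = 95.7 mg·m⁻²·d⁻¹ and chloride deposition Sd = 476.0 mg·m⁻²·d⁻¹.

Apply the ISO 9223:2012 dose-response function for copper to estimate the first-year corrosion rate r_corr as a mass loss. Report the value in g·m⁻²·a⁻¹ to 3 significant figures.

copper: temperature factor f = +0.126·(-15.7) = -1.9782
  sulphur-dioxide contribution → 0.1781 μm/a
  chloride contribution → 0.5672 μm/a
  ⇒ r_corr(copper) = 0.7453 μm/a
Convert to mass loss: 0.7453 μm/a × 8.96 g/cm³ = 6.678 g·m⁻²·a⁻¹

r_corr = 6.68 g·m⁻²·a⁻¹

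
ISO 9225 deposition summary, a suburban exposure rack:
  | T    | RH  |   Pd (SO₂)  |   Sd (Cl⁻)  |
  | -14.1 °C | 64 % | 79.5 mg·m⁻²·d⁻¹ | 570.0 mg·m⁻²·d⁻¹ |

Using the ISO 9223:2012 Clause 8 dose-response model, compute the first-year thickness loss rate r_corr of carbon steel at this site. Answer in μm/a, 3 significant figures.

r_corr = 26.2 μm/a

carbon steel: f(T) = +0.150·(T−10) [T≤10 °C] = -3.6150
  Pd branch = 1.77·Pd^0.52·e^(0.02·RH+f) = 1.668 μm/a
  Cl⁻ term: 0.102·570.0^0.62·exp(0.033·64+0.04·-14.1) = 24.52
  sum: 1.668 + 24.52 → r_corr = 26.19 μm/a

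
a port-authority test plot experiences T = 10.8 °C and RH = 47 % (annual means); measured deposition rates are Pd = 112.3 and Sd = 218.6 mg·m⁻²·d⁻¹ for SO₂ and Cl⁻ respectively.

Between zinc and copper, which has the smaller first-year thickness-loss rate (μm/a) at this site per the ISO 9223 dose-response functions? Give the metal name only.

copper

zinc: f(T) = -0.071·(T−10) [T>10 °C] = -0.0568
  SO₂ term: 0.0129·112.3^0.44·exp(0.046·47-0.0568) = 0.8453
  Sd branch = 0.0175·Sd^0.57·e^(0.008·RH+0.085·T) = 1.376 μm/a
  r_corr = 0.8453 + 1.376 = 2.221 μm/a
copper: T>10 °C ⇒ hinge -0.080·(10.8−10) = -0.0640
  SO₂ term: 0.0053·112.3^0.26·exp(0.059·47-0.0640) = 0.2716
  Cl⁻ term: 0.01025·218.6^0.27·exp(0.036·47+0.049·10.8) = 0.4047
  sum: 0.2716 + 0.4047 → r_corr = 0.6762 μm/a
Ordering by μm/a: zinc (2.22) > copper (0.676)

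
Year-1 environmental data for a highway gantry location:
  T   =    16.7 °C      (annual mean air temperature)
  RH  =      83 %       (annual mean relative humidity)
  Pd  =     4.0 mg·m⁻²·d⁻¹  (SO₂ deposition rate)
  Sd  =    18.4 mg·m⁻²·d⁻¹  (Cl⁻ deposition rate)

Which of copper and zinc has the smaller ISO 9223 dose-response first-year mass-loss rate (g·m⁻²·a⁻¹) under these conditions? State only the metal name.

zinc

copper: f(T) = -0.080·(T−10) [T>10 °C] = -0.5360
  sulphur-dioxide contribution → 0.5953 μm/a
  chloride contribution → 1.012 μm/a
  total first-year rate 1.608 μm/a
  mass loss = 1.608 μm/a × 8.96 g/cm³ = 14.4 g·m⁻²·a⁻¹
zinc: f(T) = -0.071·(T−10) [T>10 °C] = -0.4757
  sulphur-dioxide contribution → 0.6715 μm/a
  chloride contribution → 0.7393 μm/a
  ⇒ r_corr(zinc) = 1.411 μm/a
  mass loss = 1.411 μm/a × 7.14 g/cm³ = 10.07 g·m⁻²·a⁻¹
Ordering by g·m⁻²·a⁻¹: copper (14.4) > zinc (10.1)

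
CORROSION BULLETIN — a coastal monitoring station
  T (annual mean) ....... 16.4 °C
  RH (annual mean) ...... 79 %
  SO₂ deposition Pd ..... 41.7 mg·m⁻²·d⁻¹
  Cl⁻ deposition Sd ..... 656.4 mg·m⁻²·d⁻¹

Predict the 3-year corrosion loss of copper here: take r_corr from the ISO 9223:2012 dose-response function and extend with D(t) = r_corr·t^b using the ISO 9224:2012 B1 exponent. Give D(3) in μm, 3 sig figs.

D(3) = 6.56 μm

copper: T>10 °C ⇒ hinge -0.080·(16.4−10) = -0.5120
  sulphur-dioxide contribution → 0.8859 μm/a
  chloride contribution → 2.267 μm/a
  ⇒ r_corr(copper) = 3.153 μm/a
Long-term exponent b (ISO 9224 Table 2, B1) = 0.667
  D(3) = 3.153 × 3^0.667 = 3.153 × 2.081 = 6.561 μm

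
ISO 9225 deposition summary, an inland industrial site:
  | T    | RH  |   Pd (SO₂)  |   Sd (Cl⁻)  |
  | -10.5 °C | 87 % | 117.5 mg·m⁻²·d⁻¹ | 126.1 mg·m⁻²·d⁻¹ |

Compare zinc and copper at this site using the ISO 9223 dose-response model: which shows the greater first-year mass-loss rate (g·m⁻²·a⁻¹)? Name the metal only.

zinc

zinc: f(T) = +0.038·(T−10) [T≤10 °C] = -0.7790
  sulphur-dioxide contribution → 2.637 μm/a
  chloride contribution → 0.2265 μm/a
  ⇒ r_corr(zinc) = 2.864 μm/a
  mass loss = 2.864 μm/a × 7.14 g/cm³ = 20.45 g·m⁻²·a⁻¹
copper: f(T) = +0.126·(T−10) [T≤10 °C] = -2.5830
  sulphur-dioxide contribution → 0.2344 μm/a
  chloride contribution → 0.5184 μm/a
  total first-year rate 0.7528 μm/a
  mass loss = 0.7528 μm/a × 8.96 g/cm³ = 6.745 g·m⁻²·a⁻¹
Ordering by g·m⁻²·a⁻¹: zinc (20.4) > copper (6.75)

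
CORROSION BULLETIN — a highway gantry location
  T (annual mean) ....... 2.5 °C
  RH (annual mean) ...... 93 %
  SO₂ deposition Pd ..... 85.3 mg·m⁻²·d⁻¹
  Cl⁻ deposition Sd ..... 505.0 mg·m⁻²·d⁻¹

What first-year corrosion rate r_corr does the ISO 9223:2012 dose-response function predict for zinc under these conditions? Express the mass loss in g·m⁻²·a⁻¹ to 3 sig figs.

zinc: f(T) = +0.038·(T−10) [T≤10 °C] = -0.2850
  sulphur-dioxide contribution → 4.947 μm/a
  chloride contribution → 1.582 μm/a
  total first-year rate 6.529 μm/a
Convert to mass loss: 6.529 μm/a × 7.14 g/cm³ = 46.62 g·m⁻²·a⁻¹

r_corr = 46.6 g·m⁻²·a⁻¹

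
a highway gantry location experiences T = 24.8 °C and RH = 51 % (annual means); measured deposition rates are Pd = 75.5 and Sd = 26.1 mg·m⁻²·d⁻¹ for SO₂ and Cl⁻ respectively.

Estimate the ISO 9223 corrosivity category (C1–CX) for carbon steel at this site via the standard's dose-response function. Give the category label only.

carbon steel: T>10 °C ⇒ hinge -0.054·(24.8−10) = -0.7992
  sulphur-dioxide contribution → 20.91 μm/a
  chloride contribution → 11.19 μm/a
  ⇒ r_corr(carbon steel) = 32.1 μm/a
ISO 9223 Table 2 (carbon steel): 25 < 32.1 ≤ 50 μm/a ⇒ C3

C3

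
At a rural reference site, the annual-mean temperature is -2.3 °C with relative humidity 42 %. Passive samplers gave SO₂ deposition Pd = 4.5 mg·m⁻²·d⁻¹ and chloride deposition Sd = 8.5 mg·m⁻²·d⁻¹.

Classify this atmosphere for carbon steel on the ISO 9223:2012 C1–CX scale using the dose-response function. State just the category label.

C2

carbon steel: T≤10 °C ⇒ hinge +0.150·(-2.3−10) = -1.8450
  sulphur-dioxide contribution → 1.416 μm/a
  chloride contribution → 1.402 μm/a
  total first-year rate 2.819 μm/a
Category bounds: 1.3…25 μm/a bracket r_corr ⇒ C2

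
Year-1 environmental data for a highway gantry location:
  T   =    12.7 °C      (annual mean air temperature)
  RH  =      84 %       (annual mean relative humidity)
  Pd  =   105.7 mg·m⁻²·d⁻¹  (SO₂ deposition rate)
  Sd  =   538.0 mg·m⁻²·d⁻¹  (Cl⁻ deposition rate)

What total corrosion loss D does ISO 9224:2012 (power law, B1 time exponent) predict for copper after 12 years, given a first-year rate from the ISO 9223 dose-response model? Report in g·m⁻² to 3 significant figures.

copper: f(T) = -0.080·(T−10) [T>10 °C] = -0.2160
  sulphur-dioxide contribution → 2.037 μm/a
  chloride contribution → 2.146 μm/a
  total first-year rate 4.183 μm/a
ISO 9224: D(t) = r_corr · t^b with b = 0.667 (copper, B1)
  D(12) = 4.183 × 12^0.667 = 4.183 × 5.246 = 21.95 μm
  Mass loss = 21.95 μm × 8.96 g/cm³ = 196.6 g·m⁻²

D(12) = 197 g·m⁻²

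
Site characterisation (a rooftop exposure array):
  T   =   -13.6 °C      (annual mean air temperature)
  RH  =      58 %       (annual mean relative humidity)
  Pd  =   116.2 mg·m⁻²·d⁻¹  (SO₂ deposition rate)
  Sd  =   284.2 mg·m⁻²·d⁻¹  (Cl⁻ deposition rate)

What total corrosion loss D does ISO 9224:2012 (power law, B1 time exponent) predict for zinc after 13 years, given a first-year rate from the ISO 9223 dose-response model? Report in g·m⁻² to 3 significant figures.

zinc: T≤10 °C ⇒ hinge +0.038·(-13.6−10) = -0.8968
  SO₂ term: 0.0129·116.2^0.44·exp(0.046·58-0.8968) = 0.6145
  Sd branch = 0.0175·Sd^0.57·e^(0.008·RH+0.085·T) = 0.2193 μm/a
  sum: 0.6145 + 0.2193 → r_corr = 0.8338 μm/a
Long-term exponent b (ISO 9224 Table 2, B1) = 0.813
  D(13) = 0.8338 × 13^0.813 = 0.8338 × 8.047 = 6.71 μm
  Mass loss = 6.71 μm × 7.14 g/cm³ = 47.91 g·m⁻²

D(13) = 47.9 g·m⁻²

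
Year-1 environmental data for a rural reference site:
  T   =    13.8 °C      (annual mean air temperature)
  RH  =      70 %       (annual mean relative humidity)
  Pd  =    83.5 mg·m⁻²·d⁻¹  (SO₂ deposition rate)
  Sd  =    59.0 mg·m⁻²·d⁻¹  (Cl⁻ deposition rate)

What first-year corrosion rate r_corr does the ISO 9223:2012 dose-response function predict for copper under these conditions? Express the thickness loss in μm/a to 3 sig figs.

r_corr = 1.52 μm/a

copper: T>10 °C ⇒ hinge -0.080·(13.8−10) = -0.3040
  sulphur-dioxide contribution → 0.7683 μm/a
  chloride contribution → 0.7533 μm/a
  total first-year rate 1.522 μm/a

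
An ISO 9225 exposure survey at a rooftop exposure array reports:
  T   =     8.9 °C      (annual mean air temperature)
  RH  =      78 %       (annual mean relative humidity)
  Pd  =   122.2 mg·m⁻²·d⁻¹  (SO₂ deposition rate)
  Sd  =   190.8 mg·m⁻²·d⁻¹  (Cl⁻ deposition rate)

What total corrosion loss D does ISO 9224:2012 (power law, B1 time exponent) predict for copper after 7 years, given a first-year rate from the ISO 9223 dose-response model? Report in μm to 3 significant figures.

copper: T≤10 °C ⇒ hinge +0.126·(8.9−10) = -0.1386
  Pd branch = 0.0053·Pd^0.26·e^(0.059·RH+f) = 1.605 μm/a
  Sd branch = 0.01025·Sd^0.27·e^(0.036·RH+0.049·T) = 1.085 μm/a
  r_corr = 1.605 + 1.085 = 2.689 μm/a
Power-law: D(7) = r_corr · 7^0.667
  D(7) = 2.689 × 7^0.667 = 2.689 × 3.662 = 9.848 μm

D(7) = 9.85 μm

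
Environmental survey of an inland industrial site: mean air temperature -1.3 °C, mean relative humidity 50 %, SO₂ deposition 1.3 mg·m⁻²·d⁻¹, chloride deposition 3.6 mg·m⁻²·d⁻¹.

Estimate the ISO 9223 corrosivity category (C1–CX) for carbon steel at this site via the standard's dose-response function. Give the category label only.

carbon steel: f(T) = +0.150·(T−10) [T≤10 °C] = -1.6950
  SO₂ term: 1.77·1.3^0.52·exp(0.02·50-1.6950) = 1.012
  Sd branch = 0.102·Sd^0.62·e^(0.033·RH+0.04·T) = 1.116 μm/a
  r_corr = 1.012 + 1.116 = 2.128 μm/a
2.13 μm/a falls in (1.3, 25] for carbon steel → category C2

C2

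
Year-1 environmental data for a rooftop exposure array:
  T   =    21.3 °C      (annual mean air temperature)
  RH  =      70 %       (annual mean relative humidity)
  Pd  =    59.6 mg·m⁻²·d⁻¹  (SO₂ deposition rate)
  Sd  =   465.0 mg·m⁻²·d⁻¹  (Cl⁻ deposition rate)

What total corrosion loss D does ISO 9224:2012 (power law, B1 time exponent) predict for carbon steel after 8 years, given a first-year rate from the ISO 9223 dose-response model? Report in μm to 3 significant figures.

carbon steel: f(T) = -0.054·(T−10) [T>10 °C] = -0.6102
  sulphur-dioxide contribution → 32.67 μm/a
  chloride contribution → 108.6 μm/a
  ⇒ r_corr(carbon steel) = 141.2 μm/a
ISO 9224: D(t) = r_corr · t^b with b = 0.523 (carbon steel, B1)
  D(8) = 141.2 × 8^0.523 = 141.2 × 2.967 = 419 μm

D(8) = 419 μm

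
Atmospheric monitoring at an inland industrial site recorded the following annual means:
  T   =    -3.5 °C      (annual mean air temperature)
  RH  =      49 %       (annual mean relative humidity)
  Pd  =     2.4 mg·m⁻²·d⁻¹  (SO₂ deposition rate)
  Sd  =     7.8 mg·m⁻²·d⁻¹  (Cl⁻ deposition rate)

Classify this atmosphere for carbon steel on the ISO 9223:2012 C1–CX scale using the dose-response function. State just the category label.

C2

carbon steel: f(T) = +0.150·(T−10) [T≤10 °C] = -2.0250
  Pd branch = 1.77·Pd^0.52·e^(0.02·RH+f) = 0.9814 μm/a
  Sd branch = 0.102·Sd^0.62·e^(0.033·RH+0.04·T) = 1.596 μm/a
  sum: 0.9814 + 1.596 → r_corr = 2.578 μm/a
2.58 μm/a falls in (1.3, 25] for carbon steel → category C2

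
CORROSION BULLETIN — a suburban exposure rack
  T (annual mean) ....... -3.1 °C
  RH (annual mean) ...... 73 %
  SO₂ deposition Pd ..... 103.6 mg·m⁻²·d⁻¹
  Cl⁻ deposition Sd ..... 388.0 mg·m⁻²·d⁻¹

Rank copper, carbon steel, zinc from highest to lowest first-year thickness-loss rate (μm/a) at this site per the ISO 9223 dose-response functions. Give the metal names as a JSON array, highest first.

copper: temperature factor f = +0.126·(-13.1) = -1.6506
  sulphur-dioxide contribution → 0.2523 μm/a
  chloride contribution → 0.6096 μm/a
  ⇒ r_corr(copper) = 0.8619 μm/a
carbon steel: f(T) = +0.150·(T−10) [T≤10 °C] = -1.9650
  sulphur-dioxide contribution → 11.93 μm/a
  chloride contribution → 40.37 μm/a
  ⇒ r_corr(carbon steel) = 52.3 μm/a
zinc: f(T) = +0.038·(T−10) [T≤10 °C] = -0.4978
  sulphur-dioxide contribution → 1.736 μm/a
  chloride contribution → 0.7209 μm/a
  total first-year rate 2.457 μm/a
Ordering by μm/a: carbon steel (52.3) > zinc (2.46) > copper (0.862)

["carbon steel", "zinc", "copper"]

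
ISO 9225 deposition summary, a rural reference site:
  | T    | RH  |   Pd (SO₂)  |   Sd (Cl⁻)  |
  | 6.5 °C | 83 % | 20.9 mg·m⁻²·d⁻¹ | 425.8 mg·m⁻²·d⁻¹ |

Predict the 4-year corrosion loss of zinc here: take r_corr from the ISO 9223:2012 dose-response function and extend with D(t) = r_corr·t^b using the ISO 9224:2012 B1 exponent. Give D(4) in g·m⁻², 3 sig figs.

D(4) = 84.2 g·m⁻²

zinc: f(T) = +0.038·(T−10) [T≤10 °C] = -0.1330
  Pd branch = 0.0129·Pd^0.44·e^(0.046·RH+f) = 1.958 μm/a
  Sd branch = 0.0175·Sd^0.57·e^(0.008·RH+0.085·T) = 1.862 μm/a
  sum: 1.958 + 1.862 → r_corr = 3.82 μm/a
ISO 9224: D(t) = r_corr · t^b with b = 0.813 (zinc, B1)
  D(4) = 3.82 × 4^0.813 = 3.82 × 3.087 = 11.79 μm
  Mass loss = 11.79 μm × 7.14 g/cm³ = 84.19 g·m⁻²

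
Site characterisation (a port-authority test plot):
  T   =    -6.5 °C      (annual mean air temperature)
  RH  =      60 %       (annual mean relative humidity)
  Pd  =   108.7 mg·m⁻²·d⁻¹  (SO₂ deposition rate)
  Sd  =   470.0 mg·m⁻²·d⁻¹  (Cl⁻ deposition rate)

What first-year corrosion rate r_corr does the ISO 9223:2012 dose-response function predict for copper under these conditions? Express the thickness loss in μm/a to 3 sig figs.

r_corr = 0.418 μm/a

copper: T≤10 °C ⇒ hinge +0.126·(-6.5−10) = -2.0790
  Pd branch = 0.0053·Pd^0.26·e^(0.059·RH+f) = 0.0773 μm/a
  Cl⁻ term: 0.01025·470.0^0.27·exp(0.036·60+0.049·-6.5) = 0.3404
  sum: 0.0773 + 0.3404 → r_corr = 0.4177 μm/a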